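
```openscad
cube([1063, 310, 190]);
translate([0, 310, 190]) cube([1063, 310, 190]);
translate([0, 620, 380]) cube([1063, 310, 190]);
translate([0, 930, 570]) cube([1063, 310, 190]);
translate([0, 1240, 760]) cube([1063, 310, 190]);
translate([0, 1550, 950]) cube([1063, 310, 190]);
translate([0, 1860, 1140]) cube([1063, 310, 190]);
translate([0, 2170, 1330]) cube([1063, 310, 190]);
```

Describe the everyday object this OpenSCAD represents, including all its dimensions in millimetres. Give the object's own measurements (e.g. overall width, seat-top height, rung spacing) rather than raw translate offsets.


A straight staircase of 8 solid steps. Each step is 1063 mm wide (x), 310 mm deep (y, the going) and 190 mm tall (the rise). The first step rests on the floor; each subsequent step sits one going further in +y and one rise higher in +z, directly behind and above the previous step with no overlap.


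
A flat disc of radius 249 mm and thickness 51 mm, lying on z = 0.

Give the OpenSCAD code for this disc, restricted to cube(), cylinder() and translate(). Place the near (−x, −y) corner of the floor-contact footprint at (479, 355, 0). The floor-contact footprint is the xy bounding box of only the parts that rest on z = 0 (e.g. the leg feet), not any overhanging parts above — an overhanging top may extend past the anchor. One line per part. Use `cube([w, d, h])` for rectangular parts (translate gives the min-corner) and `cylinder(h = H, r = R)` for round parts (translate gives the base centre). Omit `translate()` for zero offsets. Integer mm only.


translate([728, 604, 0]) cylinder(h = 51, r = 249);


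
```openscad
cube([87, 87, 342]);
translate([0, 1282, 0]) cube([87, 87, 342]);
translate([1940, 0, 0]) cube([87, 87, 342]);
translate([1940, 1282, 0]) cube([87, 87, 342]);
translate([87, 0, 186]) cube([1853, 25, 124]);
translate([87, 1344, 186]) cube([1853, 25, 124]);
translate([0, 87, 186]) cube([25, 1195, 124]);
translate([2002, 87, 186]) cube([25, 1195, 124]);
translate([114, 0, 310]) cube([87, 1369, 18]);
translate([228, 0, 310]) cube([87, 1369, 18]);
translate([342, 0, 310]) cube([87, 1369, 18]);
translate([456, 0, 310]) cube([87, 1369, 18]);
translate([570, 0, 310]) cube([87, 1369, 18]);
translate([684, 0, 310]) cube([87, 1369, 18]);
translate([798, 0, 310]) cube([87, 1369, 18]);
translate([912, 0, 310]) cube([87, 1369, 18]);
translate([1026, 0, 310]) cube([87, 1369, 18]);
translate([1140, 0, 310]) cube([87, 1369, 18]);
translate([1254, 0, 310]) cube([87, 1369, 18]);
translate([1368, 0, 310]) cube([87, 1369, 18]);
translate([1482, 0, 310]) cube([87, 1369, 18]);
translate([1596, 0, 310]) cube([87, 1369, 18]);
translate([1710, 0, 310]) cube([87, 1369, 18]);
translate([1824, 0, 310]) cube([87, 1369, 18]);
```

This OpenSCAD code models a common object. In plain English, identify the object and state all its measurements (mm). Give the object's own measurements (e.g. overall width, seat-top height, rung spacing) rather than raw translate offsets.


A bed frame 2027 mm long (x) by 1369 mm wide (y). Four 87×87 mm corner posts, 342 mm tall, at the corners of the footprint. Four rails of 25 mm thickness and 124 mm height run between adjacent posts with their undersides at z = 186 mm, their outer faces flush with the outside of the frame (the two x-running rails run between the posts' inner faces; the two y-running rails run between the posts' inner faces). 16 slats, each 87 mm wide (x) and 18 mm thick, lie across the top of the two x-running rails, running the full 1369 mm width of the frame in y; along x they sit between the end posts with a 27 mm gap after the −x posts and between neighbouring slats, leaving 29 mm before the +x posts.


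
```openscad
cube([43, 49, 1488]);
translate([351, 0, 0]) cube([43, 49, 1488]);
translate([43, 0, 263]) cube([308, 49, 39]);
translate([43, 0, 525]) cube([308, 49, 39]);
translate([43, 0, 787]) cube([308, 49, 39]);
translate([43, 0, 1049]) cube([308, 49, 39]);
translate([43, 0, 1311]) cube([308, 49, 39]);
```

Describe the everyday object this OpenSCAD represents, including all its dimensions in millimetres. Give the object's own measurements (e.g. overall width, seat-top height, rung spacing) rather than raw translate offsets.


A straight ladder. Two 43×49 mm vertical rails, 1488 mm tall, stand 394 mm apart (outside-to-outside) with their front faces coplanar on the −y side. 5 rungs, each 49 mm deep and 39 mm tall, span between the inner faces of the rails, front faces flush with the rails. The lowest rung's underside is at z = 263 mm and rungs are spaced 262 mm apart (underside to underside).


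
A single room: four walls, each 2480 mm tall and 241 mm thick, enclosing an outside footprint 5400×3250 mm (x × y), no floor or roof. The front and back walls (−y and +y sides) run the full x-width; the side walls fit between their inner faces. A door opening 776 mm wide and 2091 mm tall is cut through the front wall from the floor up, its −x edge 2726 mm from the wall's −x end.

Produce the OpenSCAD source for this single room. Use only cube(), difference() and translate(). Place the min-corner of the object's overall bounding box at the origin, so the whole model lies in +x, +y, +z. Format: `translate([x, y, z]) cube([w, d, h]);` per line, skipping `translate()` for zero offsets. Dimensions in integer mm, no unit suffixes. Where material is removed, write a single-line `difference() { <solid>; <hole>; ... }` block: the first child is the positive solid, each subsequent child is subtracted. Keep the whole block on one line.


difference() { cube([5400, 241, 2480]); translate([2726, 0, 0]) cube([776, 241, 2091]); }
translate([0, 3009, 0]) cube([5400, 241, 2480]);
translate([0, 241, 0]) cube([241, 2768, 2480]);
translate([5159, 241, 0]) cube([241, 2768, 2480]);


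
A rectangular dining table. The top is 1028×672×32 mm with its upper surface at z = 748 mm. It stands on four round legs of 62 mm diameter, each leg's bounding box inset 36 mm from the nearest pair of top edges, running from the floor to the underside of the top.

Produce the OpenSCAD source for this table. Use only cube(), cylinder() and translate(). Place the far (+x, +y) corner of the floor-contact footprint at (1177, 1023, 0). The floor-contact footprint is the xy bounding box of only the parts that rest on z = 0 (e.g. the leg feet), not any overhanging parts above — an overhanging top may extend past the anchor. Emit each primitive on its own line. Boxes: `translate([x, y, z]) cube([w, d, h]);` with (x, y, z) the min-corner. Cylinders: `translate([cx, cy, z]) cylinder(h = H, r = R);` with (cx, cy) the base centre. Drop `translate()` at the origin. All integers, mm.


// leg_h = 748 - 32 = 716
translate([185, 387, 716]) cube([1028, 672, 32]);
translate([252, 454, 0]) cylinder(h = 716, r = 31);
translate([1146, 454, 0]) cylinder(h = 716, r = 31);
translate([252, 992, 0]) cylinder(h = 716, r = 31);
translate([1146, 992, 0]) cylinder(h = 716, r = 31);


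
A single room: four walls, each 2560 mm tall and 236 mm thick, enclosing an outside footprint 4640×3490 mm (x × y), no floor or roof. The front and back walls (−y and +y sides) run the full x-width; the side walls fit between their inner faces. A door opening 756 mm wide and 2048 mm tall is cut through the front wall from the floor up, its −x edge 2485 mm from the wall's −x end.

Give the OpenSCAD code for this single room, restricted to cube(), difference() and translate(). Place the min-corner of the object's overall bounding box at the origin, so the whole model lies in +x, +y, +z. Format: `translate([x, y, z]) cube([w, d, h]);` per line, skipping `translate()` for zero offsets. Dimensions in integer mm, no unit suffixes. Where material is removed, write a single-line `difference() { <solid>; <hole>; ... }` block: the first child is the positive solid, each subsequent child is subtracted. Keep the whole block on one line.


difference() { cube([4640, 236, 2560]); translate([2485, 0, 0]) cube([756, 236, 2048]); }
translate([0, 3254, 0]) cube([4640, 236, 2560]);
translate([0, 236, 0]) cube([236, 3018, 2560]);
translate([4404, 236, 0]) cube([236, 3018, 2560]);


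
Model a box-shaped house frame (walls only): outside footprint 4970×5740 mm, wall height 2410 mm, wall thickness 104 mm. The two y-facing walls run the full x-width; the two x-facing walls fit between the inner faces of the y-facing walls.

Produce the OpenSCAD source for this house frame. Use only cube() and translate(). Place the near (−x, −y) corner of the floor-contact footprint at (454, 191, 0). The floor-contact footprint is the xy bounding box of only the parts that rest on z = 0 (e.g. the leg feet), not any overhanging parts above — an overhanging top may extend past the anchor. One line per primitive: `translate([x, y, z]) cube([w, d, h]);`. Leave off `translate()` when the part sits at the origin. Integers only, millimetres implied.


translate([454, 191, 0]) cube([4970, 104, 2410]);
translate([454, 5827, 0]) cube([4970, 104, 2410]);
translate([454, 295, 0]) cube([104, 5532, 2410]);
translate([5320, 295, 0]) cube([104, 5532, 2410]);


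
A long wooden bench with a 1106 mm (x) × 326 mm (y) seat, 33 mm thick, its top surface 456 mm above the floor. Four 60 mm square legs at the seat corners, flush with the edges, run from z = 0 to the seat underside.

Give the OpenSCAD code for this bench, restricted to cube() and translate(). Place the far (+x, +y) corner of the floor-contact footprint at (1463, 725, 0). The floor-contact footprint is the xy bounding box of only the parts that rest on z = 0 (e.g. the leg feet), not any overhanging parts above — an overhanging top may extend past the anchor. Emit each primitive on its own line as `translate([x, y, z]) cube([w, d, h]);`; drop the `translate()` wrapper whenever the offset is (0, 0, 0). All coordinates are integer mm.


translate([357, 399, 423]) cube([1106, 326, 33]);
translate([357, 399, 0]) cube([60, 60, 423]);
translate([357, 665, 0]) cube([60, 60, 423]);
translate([1403, 399, 0]) cube([60, 60, 423]);
translate([1403, 665, 0]) cube([60, 60, 423]);


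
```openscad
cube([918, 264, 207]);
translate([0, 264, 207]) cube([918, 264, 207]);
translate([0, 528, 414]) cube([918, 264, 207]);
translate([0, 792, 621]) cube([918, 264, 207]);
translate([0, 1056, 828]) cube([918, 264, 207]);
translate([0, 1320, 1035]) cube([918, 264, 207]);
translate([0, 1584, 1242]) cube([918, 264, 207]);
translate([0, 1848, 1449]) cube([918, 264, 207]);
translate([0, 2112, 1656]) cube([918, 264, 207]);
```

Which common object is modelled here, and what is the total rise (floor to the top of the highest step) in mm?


A staircase. The total rise is 1863 mm.

9 identical blocks, each offset up and back from the previous — a staircase. Each step is 207 mm tall and there are 9 of them, so the total rise is 9 × 207 = 1863 mm.


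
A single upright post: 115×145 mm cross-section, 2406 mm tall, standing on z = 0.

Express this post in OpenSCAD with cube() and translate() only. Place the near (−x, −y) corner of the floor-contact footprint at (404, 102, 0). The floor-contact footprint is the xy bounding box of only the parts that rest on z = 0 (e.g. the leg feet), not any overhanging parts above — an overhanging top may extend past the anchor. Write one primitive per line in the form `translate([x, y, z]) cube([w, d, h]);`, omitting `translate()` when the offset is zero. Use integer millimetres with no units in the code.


translate([404, 102, 0]) cube([115, 145, 2406]);


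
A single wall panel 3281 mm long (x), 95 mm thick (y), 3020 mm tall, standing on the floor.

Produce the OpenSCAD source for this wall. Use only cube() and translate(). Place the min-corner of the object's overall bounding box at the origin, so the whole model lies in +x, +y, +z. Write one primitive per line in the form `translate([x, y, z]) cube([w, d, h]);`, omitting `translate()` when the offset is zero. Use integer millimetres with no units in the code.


cube([3281, 95, 3020]);


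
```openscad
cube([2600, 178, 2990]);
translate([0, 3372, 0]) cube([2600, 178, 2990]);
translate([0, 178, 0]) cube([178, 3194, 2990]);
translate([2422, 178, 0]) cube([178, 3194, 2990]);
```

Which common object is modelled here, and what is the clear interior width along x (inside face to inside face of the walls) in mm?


A house (or room) frame. The interior width is 2244 mm.

Four 2990 mm walls enclosing a rectangle with no floor or roof — a room or house frame. Outside width is 2600 mm and wall thickness is 178 mm, so the interior width is 2600 − 2 × 178 = 2244 mm.


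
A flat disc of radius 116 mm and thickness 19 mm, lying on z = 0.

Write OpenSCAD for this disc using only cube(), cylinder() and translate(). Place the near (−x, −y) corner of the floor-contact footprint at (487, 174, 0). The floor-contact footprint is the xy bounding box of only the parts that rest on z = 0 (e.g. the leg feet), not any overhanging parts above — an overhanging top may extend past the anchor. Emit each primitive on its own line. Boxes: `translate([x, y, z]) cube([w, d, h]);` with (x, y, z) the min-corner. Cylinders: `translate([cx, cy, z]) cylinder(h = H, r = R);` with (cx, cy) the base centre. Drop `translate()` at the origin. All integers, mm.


translate([603, 290, 0]) cylinder(h = 19, r = 116);


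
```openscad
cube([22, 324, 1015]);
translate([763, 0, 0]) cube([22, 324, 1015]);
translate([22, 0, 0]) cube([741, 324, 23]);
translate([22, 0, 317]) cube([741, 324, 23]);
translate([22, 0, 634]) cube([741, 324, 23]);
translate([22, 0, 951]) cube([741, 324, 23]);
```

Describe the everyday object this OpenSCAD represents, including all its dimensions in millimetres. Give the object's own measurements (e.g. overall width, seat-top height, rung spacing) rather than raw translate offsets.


An open bookshelf. Two side panels, each 22 mm thick, 324 mm deep and 1015 mm tall, stand 785 mm apart (outside-to-outside). Between them sit 4 shelves, each 23 mm thick and 324 mm deep, spanning the full gap between the sides. The bottom shelf rests on the floor (its underside at z = 0) and the clear gap between one shelf's top and the next shelf's underside is 294 mm.


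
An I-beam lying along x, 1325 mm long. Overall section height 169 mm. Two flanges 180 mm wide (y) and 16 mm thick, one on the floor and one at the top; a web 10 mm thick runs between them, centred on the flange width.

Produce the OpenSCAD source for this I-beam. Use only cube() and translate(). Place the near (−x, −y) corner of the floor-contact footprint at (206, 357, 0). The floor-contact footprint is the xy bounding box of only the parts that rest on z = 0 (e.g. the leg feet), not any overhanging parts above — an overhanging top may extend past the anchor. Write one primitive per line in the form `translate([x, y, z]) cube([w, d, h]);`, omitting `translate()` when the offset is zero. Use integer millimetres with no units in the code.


translate([206, 357, 0]) cube([1325, 180, 16]);
translate([206, 442, 16]) cube([1325, 10, 137]);
translate([206, 357, 153]) cube([1325, 180, 16]);


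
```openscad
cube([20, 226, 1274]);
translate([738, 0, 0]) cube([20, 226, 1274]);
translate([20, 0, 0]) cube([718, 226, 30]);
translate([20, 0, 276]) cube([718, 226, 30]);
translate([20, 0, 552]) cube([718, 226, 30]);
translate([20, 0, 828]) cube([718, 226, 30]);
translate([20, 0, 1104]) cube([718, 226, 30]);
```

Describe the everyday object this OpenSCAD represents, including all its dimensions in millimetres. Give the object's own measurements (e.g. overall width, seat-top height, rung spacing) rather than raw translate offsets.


An open bookshelf. Two side panels, each 20 mm thick, 226 mm deep and 1274 mm tall, stand 758 mm apart (outside-to-outside). Between them sit 5 shelves, each 30 mm thick and 226 mm deep, spanning the full gap between the sides. The bottom shelf rests on the floor (its underside at z = 0) and the clear gap between one shelf's top and the next shelf's underside is 246 mm.


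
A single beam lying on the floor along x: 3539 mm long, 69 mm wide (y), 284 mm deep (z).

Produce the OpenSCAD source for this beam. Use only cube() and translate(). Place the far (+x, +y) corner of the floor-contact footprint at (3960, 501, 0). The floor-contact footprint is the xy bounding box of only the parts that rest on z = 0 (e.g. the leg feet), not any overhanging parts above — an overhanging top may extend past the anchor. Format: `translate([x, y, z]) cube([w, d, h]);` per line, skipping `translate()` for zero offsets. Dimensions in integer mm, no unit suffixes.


translate([421, 432, 0]) cube([3539, 69, 284]);


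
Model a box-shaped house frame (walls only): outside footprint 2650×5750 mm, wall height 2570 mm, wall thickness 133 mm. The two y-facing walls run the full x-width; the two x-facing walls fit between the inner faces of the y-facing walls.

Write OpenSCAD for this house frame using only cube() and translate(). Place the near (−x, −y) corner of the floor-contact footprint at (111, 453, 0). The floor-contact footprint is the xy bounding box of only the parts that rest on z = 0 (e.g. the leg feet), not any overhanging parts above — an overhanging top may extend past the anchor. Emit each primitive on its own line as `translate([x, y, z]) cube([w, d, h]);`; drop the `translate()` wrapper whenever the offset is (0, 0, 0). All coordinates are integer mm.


translate([111, 453, 0]) cube([2650, 133, 2570]);
translate([111, 6070, 0]) cube([2650, 133, 2570]);
translate([111, 586, 0]) cube([133, 5484, 2570]);
translate([2628, 586, 0]) cube([133, 5484, 2570]);


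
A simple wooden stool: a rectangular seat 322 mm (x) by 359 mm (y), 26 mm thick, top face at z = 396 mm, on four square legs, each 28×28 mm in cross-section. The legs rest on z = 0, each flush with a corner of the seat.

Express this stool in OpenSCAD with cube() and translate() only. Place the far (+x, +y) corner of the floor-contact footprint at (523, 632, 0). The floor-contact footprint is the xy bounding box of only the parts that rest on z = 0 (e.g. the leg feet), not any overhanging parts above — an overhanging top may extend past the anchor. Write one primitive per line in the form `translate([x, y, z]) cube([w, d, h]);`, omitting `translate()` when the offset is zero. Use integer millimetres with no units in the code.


translate([201, 273, 370]) cube([322, 359, 26]);
translate([201, 273, 0]) cube([28, 28, 370]);
translate([495, 273, 0]) cube([28, 28, 370]);
translate([201, 604, 0]) cube([28, 28, 370]);
translate([495, 604, 0]) cube([28, 28, 370]);


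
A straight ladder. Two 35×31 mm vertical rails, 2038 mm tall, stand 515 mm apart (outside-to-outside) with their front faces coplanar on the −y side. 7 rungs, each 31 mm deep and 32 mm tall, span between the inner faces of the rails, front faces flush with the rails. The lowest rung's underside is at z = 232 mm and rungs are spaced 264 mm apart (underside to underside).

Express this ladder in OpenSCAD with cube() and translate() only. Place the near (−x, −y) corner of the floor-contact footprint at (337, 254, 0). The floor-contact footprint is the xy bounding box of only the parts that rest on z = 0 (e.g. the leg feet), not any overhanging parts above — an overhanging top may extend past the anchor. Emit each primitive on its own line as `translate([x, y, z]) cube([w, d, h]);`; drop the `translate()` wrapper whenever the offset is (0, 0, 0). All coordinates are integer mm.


translate([337, 254, 0]) cube([35, 31, 2038]);
translate([817, 254, 0]) cube([35, 31, 2038]);
translate([372, 254, 232]) cube([445, 31, 32]);
translate([372, 254, 496]) cube([445, 31, 32]);
translate([372, 254, 760]) cube([445, 31, 32]);
translate([372, 254, 1024]) cube([445, 31, 32]);
translate([372, 254, 1288]) cube([445, 31, 32]);
translate([372, 254, 1552]) cube([445, 31, 32]);
translate([372, 254, 1816]) cube([445, 31, 32]);


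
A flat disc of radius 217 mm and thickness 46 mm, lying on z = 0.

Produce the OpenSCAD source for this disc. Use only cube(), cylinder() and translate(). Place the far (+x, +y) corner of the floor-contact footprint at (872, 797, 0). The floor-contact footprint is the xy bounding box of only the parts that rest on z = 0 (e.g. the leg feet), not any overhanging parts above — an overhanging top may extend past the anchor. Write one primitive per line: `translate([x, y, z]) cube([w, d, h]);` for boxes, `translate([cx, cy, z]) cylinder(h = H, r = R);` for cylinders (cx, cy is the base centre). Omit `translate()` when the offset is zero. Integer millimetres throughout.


translate([655, 580, 0]) cylinder(h = 46, r = 217);


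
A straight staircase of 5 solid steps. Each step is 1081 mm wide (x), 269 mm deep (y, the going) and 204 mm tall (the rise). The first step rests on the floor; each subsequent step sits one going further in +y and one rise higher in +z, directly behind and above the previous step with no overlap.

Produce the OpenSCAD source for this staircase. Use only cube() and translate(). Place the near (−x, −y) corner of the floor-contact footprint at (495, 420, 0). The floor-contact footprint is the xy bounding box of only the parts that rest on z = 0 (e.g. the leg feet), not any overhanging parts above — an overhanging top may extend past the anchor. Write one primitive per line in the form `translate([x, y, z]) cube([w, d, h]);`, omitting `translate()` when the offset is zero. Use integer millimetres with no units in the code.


translate([495, 420, 0]) cube([1081, 269, 204]);
translate([495, 689, 204]) cube([1081, 269, 204]);
translate([495, 958, 408]) cube([1081, 269, 204]);
translate([495, 1227, 612]) cube([1081, 269, 204]);
translate([495, 1496, 816]) cube([1081, 269, 204]);


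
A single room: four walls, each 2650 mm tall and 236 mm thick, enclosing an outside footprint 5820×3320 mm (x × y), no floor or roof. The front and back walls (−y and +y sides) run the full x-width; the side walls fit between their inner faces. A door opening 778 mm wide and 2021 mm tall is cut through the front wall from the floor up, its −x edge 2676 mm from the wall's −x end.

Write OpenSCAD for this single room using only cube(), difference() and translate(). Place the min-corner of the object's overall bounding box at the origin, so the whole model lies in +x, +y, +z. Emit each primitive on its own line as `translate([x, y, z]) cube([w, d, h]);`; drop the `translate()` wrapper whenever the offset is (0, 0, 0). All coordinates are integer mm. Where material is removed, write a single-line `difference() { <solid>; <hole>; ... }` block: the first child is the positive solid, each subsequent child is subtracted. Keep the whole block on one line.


difference() { cube([5820, 236, 2650]); translate([2676, 0, 0]) cube([778, 236, 2021]); }
translate([0, 3084, 0]) cube([5820, 236, 2650]);
translate([0, 236, 0]) cube([236, 2848, 2650]);
translate([5584, 236, 0]) cube([236, 2848, 2650]);


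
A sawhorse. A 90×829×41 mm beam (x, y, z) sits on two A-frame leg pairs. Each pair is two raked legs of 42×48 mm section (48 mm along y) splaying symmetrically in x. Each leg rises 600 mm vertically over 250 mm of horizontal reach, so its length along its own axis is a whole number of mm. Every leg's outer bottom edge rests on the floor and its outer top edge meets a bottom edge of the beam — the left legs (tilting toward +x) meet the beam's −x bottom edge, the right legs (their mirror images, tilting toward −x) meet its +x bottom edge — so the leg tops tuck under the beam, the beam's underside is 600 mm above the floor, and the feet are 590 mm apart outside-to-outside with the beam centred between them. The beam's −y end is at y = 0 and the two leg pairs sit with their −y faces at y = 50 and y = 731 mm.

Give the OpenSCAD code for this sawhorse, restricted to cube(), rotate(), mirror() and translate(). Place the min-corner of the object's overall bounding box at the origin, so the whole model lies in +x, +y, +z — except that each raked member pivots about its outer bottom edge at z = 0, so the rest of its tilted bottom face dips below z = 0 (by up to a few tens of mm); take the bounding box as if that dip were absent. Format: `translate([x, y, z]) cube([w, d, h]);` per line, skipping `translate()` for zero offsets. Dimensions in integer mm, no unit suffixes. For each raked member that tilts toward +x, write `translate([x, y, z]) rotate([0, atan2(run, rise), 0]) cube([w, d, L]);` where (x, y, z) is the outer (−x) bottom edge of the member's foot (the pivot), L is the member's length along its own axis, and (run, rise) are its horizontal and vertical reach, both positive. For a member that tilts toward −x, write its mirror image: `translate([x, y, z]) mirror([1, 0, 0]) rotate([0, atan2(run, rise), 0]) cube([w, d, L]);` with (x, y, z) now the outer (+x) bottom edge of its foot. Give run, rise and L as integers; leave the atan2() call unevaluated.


translate([250, 0, 600]) cube([90, 829, 41]);
translate([0, 50, 0]) rotate([0, atan2(250, 600), 0]) cube([42, 48, 650]);
translate([590, 50, 0]) mirror([1, 0, 0]) rotate([0, atan2(250, 600), 0]) cube([42, 48, 650]);
translate([0, 731, 0]) rotate([0, atan2(250, 600), 0]) cube([42, 48, 650]);
translate([590, 731, 0]) mirror([1, 0, 0]) rotate([0, atan2(250, 600), 0]) cube([42, 48, 650]);


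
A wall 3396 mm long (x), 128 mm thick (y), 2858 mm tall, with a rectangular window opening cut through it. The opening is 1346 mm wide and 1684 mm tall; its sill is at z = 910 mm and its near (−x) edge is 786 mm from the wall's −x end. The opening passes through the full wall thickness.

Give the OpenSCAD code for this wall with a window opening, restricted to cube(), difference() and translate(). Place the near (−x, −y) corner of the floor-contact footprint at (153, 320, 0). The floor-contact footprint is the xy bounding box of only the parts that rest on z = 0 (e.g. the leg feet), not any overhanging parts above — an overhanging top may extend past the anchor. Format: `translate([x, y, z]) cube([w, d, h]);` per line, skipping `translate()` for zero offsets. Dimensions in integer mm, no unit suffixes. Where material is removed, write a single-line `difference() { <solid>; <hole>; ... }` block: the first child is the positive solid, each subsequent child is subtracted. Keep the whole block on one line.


difference() { translate([153, 320, 0]) cube([3396, 128, 2858]); translate([939, 320, 910]) cube([1346, 128, 1684]); }


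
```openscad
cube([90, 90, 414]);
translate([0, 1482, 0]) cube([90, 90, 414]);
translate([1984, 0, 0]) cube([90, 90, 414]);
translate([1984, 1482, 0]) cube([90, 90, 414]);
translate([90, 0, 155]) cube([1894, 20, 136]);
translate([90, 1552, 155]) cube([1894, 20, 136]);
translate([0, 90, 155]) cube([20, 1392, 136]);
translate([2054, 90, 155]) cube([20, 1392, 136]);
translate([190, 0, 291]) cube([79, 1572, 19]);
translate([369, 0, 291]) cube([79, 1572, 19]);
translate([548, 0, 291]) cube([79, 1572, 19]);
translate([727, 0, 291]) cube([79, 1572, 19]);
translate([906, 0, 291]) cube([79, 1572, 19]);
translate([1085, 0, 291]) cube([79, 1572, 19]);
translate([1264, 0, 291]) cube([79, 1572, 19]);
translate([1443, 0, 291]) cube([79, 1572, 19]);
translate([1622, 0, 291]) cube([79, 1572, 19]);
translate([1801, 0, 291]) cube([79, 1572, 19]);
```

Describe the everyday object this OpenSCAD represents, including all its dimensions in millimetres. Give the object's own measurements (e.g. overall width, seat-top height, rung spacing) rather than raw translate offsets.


A bed frame 2074 mm long (x) by 1572 mm wide (y). Four 90×90 mm corner posts, 414 mm tall, at the corners of the footprint. Four rails of 20 mm thickness and 136 mm height run between adjacent posts with their undersides at z = 155 mm, their outer faces flush with the outside of the frame (the two x-running rails run between the posts' inner faces; the two y-running rails run between the posts' inner faces). 10 slats, each 79 mm wide (x) and 19 mm thick, lie across the top of the two x-running rails, running the full 1572 mm width of the frame in y; along x they sit between the end posts with a 100 mm gap after the −x posts and between neighbouring slats, leaving 104 mm before the +x posts.


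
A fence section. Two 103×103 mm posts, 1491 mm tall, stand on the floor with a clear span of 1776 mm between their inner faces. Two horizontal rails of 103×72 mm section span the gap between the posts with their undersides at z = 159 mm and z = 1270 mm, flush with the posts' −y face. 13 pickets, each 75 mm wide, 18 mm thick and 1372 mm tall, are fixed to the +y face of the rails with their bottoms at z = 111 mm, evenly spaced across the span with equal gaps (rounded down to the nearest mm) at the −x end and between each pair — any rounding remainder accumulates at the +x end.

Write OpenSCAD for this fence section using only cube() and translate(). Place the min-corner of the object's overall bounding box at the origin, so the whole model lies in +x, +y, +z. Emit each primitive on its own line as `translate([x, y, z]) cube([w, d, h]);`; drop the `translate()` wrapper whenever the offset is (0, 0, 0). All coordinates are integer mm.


cube([103, 103, 1491]);
translate([1879, 0, 0]) cube([103, 103, 1491]);
translate([103, 0, 159]) cube([1776, 103, 72]);
translate([103, 0, 1270]) cube([1776, 103, 72]);
translate([160, 103, 111]) cube([75, 18, 1372]);
translate([292, 103, 111]) cube([75, 18, 1372]);
translate([424, 103, 111]) cube([75, 18, 1372]);
translate([556, 103, 111]) cube([75, 18, 1372]);
translate([688, 103, 111]) cube([75, 18, 1372]);
translate([820, 103, 111]) cube([75, 18, 1372]);
translate([952, 103, 111]) cube([75, 18, 1372]);
translate([1084, 103, 111]) cube([75, 18, 1372]);
translate([1216, 103, 111]) cube([75, 18, 1372]);
translate([1348, 103, 111]) cube([75, 18, 1372]);
translate([1480, 103, 111]) cube([75, 18, 1372]);
translate([1612, 103, 111]) cube([75, 18, 1372]);
translate([1744, 103, 111]) cube([75, 18, 1372]);


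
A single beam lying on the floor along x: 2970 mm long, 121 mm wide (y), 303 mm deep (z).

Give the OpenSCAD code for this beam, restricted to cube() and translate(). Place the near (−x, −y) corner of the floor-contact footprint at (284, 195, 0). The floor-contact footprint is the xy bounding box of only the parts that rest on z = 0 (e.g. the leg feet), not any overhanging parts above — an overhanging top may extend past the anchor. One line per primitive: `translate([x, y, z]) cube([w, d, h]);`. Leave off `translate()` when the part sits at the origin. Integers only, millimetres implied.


translate([284, 195, 0]) cube([2970, 121, 303]);


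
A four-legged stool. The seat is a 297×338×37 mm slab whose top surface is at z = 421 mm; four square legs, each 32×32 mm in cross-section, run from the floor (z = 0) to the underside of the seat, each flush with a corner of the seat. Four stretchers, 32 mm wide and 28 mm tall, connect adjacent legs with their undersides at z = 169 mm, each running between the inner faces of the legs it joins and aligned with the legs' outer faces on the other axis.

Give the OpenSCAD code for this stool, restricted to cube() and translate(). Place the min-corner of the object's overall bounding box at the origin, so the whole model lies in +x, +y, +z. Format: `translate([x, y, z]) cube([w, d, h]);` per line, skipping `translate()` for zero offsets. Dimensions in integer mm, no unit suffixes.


// leg_h = 421 - 37 = 384
// stretcher span = 297 - 2*32 = 233
translate([0, 0, 384]) cube([297, 338, 37]);
cube([32, 32, 384]);
translate([265, 0, 0]) cube([32, 32, 384]);
translate([0, 306, 0]) cube([32, 32, 384]);
translate([265, 306, 0]) cube([32, 32, 384]);
translate([32, 0, 169]) cube([233, 32, 28]);
translate([32, 306, 169]) cube([233, 32, 28]);
translate([0, 32, 169]) cube([32, 274, 28]);
translate([265, 32, 169]) cube([32, 274, 28]);


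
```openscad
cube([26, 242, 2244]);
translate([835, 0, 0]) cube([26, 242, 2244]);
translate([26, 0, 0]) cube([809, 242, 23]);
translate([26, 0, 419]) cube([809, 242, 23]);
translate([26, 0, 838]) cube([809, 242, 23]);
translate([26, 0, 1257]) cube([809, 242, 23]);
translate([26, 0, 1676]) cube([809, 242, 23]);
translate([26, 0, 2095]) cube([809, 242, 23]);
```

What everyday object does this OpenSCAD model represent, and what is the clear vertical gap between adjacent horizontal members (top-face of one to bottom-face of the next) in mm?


A bookshelf. The clear shelf gap is 396 mm.

Two tall side panels with 6 horizontal boards between them — a bookshelf. The first two shelf undersides are at z = 0 and z = 419; with shelf thickness 23, the clear gap is 419 − 0 − 23 = 396 mm.


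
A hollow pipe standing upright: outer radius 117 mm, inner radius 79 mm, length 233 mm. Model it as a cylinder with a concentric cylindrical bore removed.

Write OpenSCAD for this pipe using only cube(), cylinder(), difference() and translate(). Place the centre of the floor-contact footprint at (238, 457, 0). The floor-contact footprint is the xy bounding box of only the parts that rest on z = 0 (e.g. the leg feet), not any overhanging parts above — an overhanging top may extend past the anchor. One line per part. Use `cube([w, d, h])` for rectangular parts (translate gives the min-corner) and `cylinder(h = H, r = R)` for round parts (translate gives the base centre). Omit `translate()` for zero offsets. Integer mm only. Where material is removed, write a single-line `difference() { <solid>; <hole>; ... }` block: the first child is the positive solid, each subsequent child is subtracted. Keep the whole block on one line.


difference() { translate([238, 457, 0]) cylinder(h = 233, r = 117); translate([238, 457, 0]) cylinder(h = 233, r = 79); }


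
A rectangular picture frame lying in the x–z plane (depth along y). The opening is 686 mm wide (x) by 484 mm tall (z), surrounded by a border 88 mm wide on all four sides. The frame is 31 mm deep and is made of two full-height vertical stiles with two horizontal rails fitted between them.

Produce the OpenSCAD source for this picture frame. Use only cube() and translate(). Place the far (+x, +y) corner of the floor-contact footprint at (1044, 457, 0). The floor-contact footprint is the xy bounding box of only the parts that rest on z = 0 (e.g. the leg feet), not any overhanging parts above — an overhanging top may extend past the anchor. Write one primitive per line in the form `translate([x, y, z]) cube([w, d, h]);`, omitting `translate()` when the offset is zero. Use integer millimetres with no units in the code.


translate([182, 426, 0]) cube([88, 31, 660]);
translate([956, 426, 0]) cube([88, 31, 660]);
translate([270, 426, 0]) cube([686, 31, 88]);
translate([270, 426, 572]) cube([686, 31, 88]);


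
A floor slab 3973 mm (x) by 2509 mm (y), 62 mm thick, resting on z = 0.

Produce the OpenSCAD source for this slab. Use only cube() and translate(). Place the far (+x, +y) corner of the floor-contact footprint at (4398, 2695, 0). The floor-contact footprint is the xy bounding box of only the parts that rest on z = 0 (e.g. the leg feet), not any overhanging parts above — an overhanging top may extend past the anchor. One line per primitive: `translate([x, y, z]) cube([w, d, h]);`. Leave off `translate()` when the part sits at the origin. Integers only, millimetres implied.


translate([425, 186, 0]) cube([3973, 2509, 62]);


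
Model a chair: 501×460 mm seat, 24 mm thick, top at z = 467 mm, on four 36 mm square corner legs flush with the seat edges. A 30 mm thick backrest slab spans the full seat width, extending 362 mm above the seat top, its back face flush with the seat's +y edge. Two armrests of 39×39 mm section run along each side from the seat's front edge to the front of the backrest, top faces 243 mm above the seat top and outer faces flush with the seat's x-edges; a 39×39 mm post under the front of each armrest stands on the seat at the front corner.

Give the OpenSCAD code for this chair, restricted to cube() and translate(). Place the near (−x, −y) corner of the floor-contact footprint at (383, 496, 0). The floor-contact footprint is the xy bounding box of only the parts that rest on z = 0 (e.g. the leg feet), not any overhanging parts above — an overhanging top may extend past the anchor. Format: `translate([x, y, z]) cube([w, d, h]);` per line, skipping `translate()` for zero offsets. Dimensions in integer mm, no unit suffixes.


// leg_h = 467 - 24 = 443
// arm post h = 243 - 39 = 204
translate([383, 496, 443]) cube([501, 460, 24]);
translate([383, 496, 0]) cube([36, 36, 443]);
translate([848, 496, 0]) cube([36, 36, 443]);
translate([383, 920, 0]) cube([36, 36, 443]);
translate([848, 920, 0]) cube([36, 36, 443]);
translate([383, 926, 467]) cube([501, 30, 362]);
translate([383, 496, 671]) cube([39, 430, 39]);
translate([845, 496, 671]) cube([39, 430, 39]);
translate([383, 496, 467]) cube([39, 39, 204]);
translate([845, 496, 467]) cube([39, 39, 204]);


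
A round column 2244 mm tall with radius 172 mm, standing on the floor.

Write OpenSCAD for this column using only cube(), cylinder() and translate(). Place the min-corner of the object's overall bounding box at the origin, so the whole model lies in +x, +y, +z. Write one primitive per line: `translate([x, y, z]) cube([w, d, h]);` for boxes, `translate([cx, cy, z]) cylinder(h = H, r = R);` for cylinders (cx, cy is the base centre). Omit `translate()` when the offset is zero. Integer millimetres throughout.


translate([172, 172, 0]) cylinder(h = 2244, r = 172);


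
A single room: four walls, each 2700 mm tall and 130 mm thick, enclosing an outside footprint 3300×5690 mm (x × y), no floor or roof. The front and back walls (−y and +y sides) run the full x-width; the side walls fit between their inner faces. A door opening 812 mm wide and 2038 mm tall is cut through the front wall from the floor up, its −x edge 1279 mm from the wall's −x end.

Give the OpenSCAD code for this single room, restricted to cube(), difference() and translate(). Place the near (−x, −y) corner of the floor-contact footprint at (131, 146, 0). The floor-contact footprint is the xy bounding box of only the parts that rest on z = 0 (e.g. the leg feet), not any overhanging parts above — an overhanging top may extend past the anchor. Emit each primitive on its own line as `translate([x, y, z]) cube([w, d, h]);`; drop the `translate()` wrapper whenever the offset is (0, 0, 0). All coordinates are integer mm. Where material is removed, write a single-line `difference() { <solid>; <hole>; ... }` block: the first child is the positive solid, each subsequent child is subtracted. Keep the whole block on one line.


difference() { translate([131, 146, 0]) cube([3300, 130, 2700]); translate([1410, 146, 0]) cube([812, 130, 2038]); }
translate([131, 5706, 0]) cube([3300, 130, 2700]);
translate([131, 276, 0]) cube([130, 5430, 2700]);
translate([3301, 276, 0]) cube([130, 5430, 2700]);


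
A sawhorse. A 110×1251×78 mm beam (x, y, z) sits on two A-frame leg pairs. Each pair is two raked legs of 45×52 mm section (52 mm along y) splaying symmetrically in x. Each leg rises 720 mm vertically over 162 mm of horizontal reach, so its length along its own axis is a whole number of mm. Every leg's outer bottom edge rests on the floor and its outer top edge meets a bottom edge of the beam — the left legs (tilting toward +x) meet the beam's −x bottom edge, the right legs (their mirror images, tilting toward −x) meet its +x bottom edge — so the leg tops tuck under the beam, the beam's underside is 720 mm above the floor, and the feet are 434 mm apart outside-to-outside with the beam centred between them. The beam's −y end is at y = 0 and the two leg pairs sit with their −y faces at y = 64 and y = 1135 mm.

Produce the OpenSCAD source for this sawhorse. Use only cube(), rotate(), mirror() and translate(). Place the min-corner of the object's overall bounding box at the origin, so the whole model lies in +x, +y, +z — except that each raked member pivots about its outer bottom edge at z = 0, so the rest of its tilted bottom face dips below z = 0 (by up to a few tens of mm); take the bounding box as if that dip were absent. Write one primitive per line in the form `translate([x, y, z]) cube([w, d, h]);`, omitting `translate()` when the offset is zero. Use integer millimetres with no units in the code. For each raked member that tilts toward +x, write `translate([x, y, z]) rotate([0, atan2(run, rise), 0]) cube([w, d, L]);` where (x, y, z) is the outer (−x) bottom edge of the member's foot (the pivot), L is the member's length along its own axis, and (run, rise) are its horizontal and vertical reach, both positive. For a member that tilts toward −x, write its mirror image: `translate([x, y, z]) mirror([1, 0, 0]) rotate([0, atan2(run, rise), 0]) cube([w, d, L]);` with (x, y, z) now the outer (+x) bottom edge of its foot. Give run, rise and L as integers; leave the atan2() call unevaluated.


translate([162, 0, 720]) cube([110, 1251, 78]);
translate([0, 64, 0]) rotate([0, atan2(162, 720), 0]) cube([45, 52, 738]);
translate([434, 64, 0]) mirror([1, 0, 0]) rotate([0, atan2(162, 720), 0]) cube([45, 52, 738]);
translate([0, 1135, 0]) rotate([0, atan2(162, 720), 0]) cube([45, 52, 738]);
translate([434, 1135, 0]) mirror([1, 0, 0]) rotate([0, atan2(162, 720), 0]) cube([45, 52, 738]);
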